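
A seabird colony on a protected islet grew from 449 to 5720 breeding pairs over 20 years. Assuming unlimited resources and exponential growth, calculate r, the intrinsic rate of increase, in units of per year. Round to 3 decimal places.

From N(t) = N₀·e^(rt): e^(r·20) = 5720/449 = 12.739.
r·20 = ln(12.739) = 2.5447, so r = 2.5447/20 = 0.12724.

0.127 per year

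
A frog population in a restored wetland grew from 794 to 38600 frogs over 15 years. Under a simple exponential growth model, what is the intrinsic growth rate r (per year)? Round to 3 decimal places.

0.259 per year

From N(t) = N₀·e^(rt): e^(r·15) = 38600/794 = 48.615.
r·15 = ln(48.615) = 3.8839, so r = 3.8839/15 = 0.25893.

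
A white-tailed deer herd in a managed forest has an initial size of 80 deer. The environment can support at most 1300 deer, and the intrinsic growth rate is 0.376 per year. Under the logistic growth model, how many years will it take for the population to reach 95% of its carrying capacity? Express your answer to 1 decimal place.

15.1 years

A = (K − N₀)/N₀ = (1300 − 80)/80 = 15.25.
Solve 1300/(1 + 15.25·e^(−0.376t)) = 1235: 1 + 15.25·e^(−0.376t) = 1.0526, so e^(−0.376t) = 0.00345125.
−0.376·t = ln(0.00345125) = -5.669, so t = 5.669/0.376 = 15.077.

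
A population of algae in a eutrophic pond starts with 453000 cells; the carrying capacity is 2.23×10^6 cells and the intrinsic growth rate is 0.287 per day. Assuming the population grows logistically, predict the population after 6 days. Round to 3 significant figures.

A = (K − N₀)/N₀ = (2.23×10^6 − 453000)/453000 = 3.9227.
N(t) = K/(1 + A·e^(−rt)) = 2.23×10^6/(1 + 3.9227×e^(−0.287×6)).
e^(−1.722) = 0.17871; denominator = 1 + 3.9227×0.17871 = 1.701.
N = 2.23×10^6/1.701 = 1.310973×10^6.

1310000 cells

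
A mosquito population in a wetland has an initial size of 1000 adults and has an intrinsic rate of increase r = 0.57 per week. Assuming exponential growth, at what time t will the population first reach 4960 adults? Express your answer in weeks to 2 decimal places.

Set N₀·e^(rt) = 4960: e^(0.57·t) = 4960/1000 = 4.96.
0.57·t = ln(4.96) = 1.6014, so t = 1.6014/0.57 = 2.8095.

2.81 weeks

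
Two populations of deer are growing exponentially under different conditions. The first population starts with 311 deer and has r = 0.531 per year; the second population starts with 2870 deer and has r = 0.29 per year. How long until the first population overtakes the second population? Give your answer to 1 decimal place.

9.2 years

Set 311·e^(0.531t) = 2870·e^(0.29t).
e^((0.531 − 0.29)t) = 2870/311 → e^(0.241·t) = 9.2283.
0.241·t = ln(9.2283) = 2.2223, so t = 2.2223/0.241 = 9.2211.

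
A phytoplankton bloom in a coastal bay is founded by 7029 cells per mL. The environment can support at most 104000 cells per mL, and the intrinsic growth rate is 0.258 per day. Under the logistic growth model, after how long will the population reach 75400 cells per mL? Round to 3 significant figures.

A = (K − N₀)/N₀ = (104000 − 7029)/7029 = 13.796.
Solve 104000/(1 + 13.796·e^(−0.258t)) = 75400: 1 + 13.796·e^(−0.258t) = 1.3793, so e^(−0.258t) = 0.0274945.
−0.258·t = ln(0.0274945) = -3.5938, so t = 3.5938/0.258 = 13.929.

13.9 days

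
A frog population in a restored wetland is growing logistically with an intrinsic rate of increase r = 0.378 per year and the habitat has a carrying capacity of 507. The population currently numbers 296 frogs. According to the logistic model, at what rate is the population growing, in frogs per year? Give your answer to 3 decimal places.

dN/dt = rN(1 − N/K) = 0.378 × 296 × (1 − 296/507).
1 − 296/507 = 0.41617; dN/dt = 0.378 × 296 × 0.41617 = 46.565.

46.565 frogs per year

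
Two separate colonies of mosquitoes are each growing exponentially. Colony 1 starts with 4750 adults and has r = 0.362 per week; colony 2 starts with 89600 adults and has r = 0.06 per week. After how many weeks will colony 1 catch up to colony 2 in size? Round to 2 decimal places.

Set 4750·e^(0.362t) = 89600·e^(0.06t).
e^((0.362 − 0.06)t) = 89600/4750 → e^(0.302·t) = 18.863.
0.302·t = ln(18.863) = 2.9372, so t = 2.9372/0.302 = 9.7259.

9.73 weeks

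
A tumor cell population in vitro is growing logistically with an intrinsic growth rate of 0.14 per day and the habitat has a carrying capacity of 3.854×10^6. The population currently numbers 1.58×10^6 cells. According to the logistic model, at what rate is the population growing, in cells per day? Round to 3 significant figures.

131000 cells per day

dN/dt = rN(1 − N/K) = 0.14 × 1.58×10^6 × (1 − 1.58×10^6/3.854×10^6).
1 − 1.58×10^6/3.854×10^6 = 0.59004; dN/dt = 0.14 × 1.58×10^6 × 0.59004 = 1.30516×10^5.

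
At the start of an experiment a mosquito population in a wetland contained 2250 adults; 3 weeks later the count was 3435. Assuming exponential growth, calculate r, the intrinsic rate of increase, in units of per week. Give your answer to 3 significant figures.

0.141 per week

From N(t) = N₀·e^(rt): e^(r·3) = 3435/2250 = 1.5267.
r·3 = ln(1.5267) = 0.42309, so r = 0.42309/3 = 0.14103.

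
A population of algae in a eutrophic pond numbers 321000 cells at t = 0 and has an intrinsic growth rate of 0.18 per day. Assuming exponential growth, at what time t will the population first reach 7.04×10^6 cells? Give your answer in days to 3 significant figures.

Set N₀·e^(rt) = 7.04×10^6: e^(0.18·t) = 7.04×10^6/321000 = 21.931.
0.18·t = ln(21.931) = 3.0879, so t = 3.0879/0.18 = 17.155.

17.2 days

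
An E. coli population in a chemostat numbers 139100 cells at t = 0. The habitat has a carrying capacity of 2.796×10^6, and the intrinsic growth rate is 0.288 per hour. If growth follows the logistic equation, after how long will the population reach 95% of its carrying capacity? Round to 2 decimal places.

20.47 hours

A = (K − N₀)/N₀ = (2.796×10^6 − 139100)/139100 = 19.101.
Solve 2.796×10^6/(1 + 19.101·e^(−0.288t)) = 2.6562×10^6: 1 + 19.101·e^(−0.288t) = 1.0526, so e^(−0.288t) = 0.00275549.
−0.288·t = ln(0.00275549) = -5.8942, so t = 5.8942/0.288 = 20.466.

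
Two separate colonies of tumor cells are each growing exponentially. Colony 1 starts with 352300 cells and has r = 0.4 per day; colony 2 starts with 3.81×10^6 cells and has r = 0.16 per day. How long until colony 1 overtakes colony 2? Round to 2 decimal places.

Set 352300·e^(0.4t) = 3.81×10^6·e^(0.16t).
e^((0.4 − 0.16)t) = 3.81×10^6/352300 → e^(0.24·t) = 10.815.
0.24·t = ln(10.815) = 2.3809, so t = 2.3809/0.24 = 9.9204.

9.92 days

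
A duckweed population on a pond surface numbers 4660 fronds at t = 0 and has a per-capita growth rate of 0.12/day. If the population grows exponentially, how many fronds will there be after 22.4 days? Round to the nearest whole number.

N(t) = N₀·e^(rt) = 4660 × e^(0.12×22.4) = 4660 × e^2.688.
e^2.688 ≈ 14.702, so N ≈ 4660 × 14.702 = 68512.4.

68512 fronds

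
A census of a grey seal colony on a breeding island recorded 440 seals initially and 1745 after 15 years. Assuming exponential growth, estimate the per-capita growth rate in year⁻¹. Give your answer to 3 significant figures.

0.0918 per year

From N(t) = N₀·e^(rt): e^(r·15) = 1745/440 = 3.9659.
r·15 = ln(3.9659) = 1.3777, so r = 1.3777/15 = 0.091849.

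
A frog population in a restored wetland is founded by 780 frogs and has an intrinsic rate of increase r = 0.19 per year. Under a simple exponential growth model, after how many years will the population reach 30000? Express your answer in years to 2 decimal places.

19.21 years

Set N₀·e^(rt) = 30000: e^(0.19·t) = 30000/780 = 38.462.
0.19·t = ln(38.462) = 3.6497, so t = 3.6497/0.19 = 19.209.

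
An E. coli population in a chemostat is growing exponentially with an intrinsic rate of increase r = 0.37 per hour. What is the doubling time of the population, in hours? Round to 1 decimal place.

1.9 hours

Doubling time t_d = ln(2)/r = 0.6931/0.37 = 1.8734.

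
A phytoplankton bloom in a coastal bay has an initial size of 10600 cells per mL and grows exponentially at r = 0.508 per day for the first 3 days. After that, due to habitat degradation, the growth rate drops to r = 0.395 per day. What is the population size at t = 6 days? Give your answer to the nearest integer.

159151 cells per mL

Phase 1: N(3) = 10600·e^(0.508×3) = 10600·e^1.524 = 48659.8.
Phase 2 runs for 6 − 3 = 3 days at r = 0.395.
N(6) = 48659.8·e^(0.395×3) = 48659.8·e^1.185 = 159151.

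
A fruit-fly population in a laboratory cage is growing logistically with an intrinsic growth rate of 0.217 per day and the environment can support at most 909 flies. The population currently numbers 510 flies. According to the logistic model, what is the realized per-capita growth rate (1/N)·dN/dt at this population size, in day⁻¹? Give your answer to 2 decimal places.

(1/N)·dN/dt = r(1 − N/K) = 0.217 × (1 − 510/909).
= 0.217 × 0.43894 = 0.095251.

0.10 per day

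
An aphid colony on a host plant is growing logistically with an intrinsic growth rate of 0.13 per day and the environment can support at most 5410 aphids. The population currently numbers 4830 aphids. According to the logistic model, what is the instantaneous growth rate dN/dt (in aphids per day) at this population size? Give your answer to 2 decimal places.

67.32 aphids per day

dN/dt = rN(1 − N/K) = 0.13 × 4830 × (1 − 4830/5410).
1 − 4830/5410 = 0.10721; dN/dt = 0.13 × 4830 × 0.10721 = 67.316.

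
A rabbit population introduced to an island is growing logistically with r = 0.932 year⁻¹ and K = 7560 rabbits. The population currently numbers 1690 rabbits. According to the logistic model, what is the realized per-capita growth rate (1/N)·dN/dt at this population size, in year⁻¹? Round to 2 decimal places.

0.72 per year

(1/N)·dN/dt = r(1 − N/K) = 0.932 × (1 − 1690/7560).
= 0.932 × 0.77646 = 0.72366.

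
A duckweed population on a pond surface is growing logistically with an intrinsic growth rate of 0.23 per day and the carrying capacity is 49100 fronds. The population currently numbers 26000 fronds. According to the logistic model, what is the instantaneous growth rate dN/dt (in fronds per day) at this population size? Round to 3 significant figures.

2810 fronds per day

dN/dt = rN(1 − N/K) = 0.23 × 26000 × (1 − 26000/49100).
1 − 26000/49100 = 0.47047; dN/dt = 0.23 × 26000 × 0.47047 = 2813.4.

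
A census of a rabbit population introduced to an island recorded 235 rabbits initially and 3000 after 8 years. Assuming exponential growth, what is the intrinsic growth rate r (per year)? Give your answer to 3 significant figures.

From N(t) = N₀·e^(rt): e^(r·8) = 3000/235 = 12.766.
r·8 = ln(12.766) = 2.5468, so r = 2.5468/8 = 0.31835.

0.318 per year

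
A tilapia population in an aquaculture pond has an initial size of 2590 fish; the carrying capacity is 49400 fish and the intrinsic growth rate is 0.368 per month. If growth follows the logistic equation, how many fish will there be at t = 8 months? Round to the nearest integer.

A = (K − N₀)/N₀ = (49400 − 2590)/2590 = 18.073.
N(t) = K/(1 + A·e^(−rt)) = 49400/(1 + 18.073×e^(−0.368×8)).
e^(−2.944) = 0.052655; denominator = 1 + 18.073×0.052655 = 1.9516.
N = 49400/1.9516 = 25312.

25312 fish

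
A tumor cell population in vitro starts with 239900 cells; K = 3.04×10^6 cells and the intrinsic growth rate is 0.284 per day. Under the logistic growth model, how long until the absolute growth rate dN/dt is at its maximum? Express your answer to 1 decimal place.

Logistic growth is fastest at N = K/2 = 1.52×10^6.
A = (K − N₀)/N₀ = 11.672. Set K/(1 + A·e^(−rt)) = K/2 → A·e^(−rt) = 1.
e^(−0.284t) = 1/11.672 = 0.0856755, so t = ln(11.672)/0.284 = 2.4572/0.284 = 8.6521.

8.7 days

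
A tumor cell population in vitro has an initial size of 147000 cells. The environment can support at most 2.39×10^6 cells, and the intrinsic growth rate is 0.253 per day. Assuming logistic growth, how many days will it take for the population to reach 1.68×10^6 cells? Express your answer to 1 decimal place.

14.2 days

A = (K − N₀)/N₀ = (2.39×10^6 − 147000)/147000 = 15.259.
Solve 2.39×10^6/(1 + 15.259·e^(−0.253t)) = 1.68×10^6: 1 + 15.259·e^(−0.253t) = 1.4226, so e^(−0.253t) = 0.0276973.
−0.253·t = ln(0.0276973) = -3.5864, so t = 3.5864/0.253 = 14.176.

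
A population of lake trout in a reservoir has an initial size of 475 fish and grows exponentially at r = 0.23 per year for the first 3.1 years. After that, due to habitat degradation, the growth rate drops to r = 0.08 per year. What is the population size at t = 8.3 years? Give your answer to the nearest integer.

Phase 1: N(3.1) = 475·e^(0.23×3.1) = 475·e^0.713 = 969.049.
Phase 2 runs for 8.3 − 3.1 = 5.2 years at r = 0.08.
N(8.3) = 969.049·e^(0.08×5.2) = 969.049·e^0.416 = 1468.97.

1469 fish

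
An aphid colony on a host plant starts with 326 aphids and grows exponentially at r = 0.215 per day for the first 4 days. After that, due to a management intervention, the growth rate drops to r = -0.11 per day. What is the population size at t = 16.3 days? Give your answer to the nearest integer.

199 aphids

Phase 1: N(4) = 326·e^(0.215×4) = 326·e^0.86 = 770.39.
Phase 2 runs for 16.3 − 4 = 12.3 days at r = -0.11.
N(16.3) = 770.39·e^(-0.11×12.3) = 770.39·e^-1.353 = 199.118.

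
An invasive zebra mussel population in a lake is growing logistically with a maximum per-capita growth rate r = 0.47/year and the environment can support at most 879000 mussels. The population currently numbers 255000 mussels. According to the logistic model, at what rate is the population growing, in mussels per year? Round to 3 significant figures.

dN/dt = rN(1 − N/K) = 0.47 × 255000 × (1 − 255000/879000).
1 − 255000/879000 = 0.7099; dN/dt = 0.47 × 255000 × 0.7099 = 85081.

85100 mussels per year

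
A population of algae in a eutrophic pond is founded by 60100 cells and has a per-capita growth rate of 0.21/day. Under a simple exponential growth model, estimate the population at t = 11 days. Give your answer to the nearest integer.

N(t) = N₀·e^(rt) = 60100 × e^(0.21×11) = 60100 × e^2.31.
e^2.31 ≈ 10.074, so N ≈ 60100 × 10.074 = 605473.

605473 cells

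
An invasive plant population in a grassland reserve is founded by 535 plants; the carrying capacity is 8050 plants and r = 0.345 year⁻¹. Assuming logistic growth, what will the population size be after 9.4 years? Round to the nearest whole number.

A = (K − N₀)/N₀ = (8050 − 535)/535 = 14.047.
N(t) = K/(1 + A·e^(−rt)) = 8050/(1 + 14.047×e^(−0.345×9.4)).
e^(−3.243) = 0.039047; denominator = 1 + 14.047×0.039047 = 1.5485.
N = 8050/1.5485 = 5198.66.

5199 plants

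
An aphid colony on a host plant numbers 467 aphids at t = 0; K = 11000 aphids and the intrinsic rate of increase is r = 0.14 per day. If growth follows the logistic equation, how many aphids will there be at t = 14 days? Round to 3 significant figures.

2630 aphids

A = (K − N₀)/N₀ = (11000 − 467)/467 = 22.555.
N(t) = K/(1 + A·e^(−rt)) = 11000/(1 + 22.555×e^(−0.14×14)).
e^(−1.96) = 0.14086; denominator = 1 + 22.555×0.14086 = 4.177.
N = 11000/4.177 = 2633.47.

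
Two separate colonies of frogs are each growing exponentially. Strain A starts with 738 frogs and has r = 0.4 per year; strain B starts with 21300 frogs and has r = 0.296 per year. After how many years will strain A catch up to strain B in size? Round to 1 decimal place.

32.3 years

Set 738·e^(0.4t) = 21300·e^(0.296t).
e^((0.4 − 0.296)t) = 21300/738 → e^(0.104·t) = 28.862.
0.104·t = ln(28.862) = 3.3625, so t = 3.3625/0.104 = 32.332.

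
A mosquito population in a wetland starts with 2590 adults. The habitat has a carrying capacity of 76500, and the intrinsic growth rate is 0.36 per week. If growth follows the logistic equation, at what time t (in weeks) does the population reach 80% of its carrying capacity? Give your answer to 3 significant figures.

A = (K − N₀)/N₀ = (76500 − 2590)/2590 = 28.537.
Solve 76500/(1 + 28.537·e^(−0.36t)) = 61200: 1 + 28.537·e^(−0.36t) = 1.25, so e^(−0.36t) = 0.00876065.
−0.36·t = ln(0.00876065) = -4.7375, so t = 4.7375/0.36 = 13.16.

13.2 weeks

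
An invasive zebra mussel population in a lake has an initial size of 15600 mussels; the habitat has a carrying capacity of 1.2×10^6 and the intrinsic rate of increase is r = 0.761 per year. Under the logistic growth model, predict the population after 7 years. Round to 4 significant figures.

A = (K − N₀)/N₀ = (1.2×10^6 − 15600)/15600 = 75.923.
N(t) = K/(1 + A·e^(−rt)) = 1.2×10^6/(1 + 75.923×e^(−0.761×7)).
e^(−5.327) = 0.0048586; denominator = 1 + 75.923×0.0048586 = 1.3689.
N = 1.2×10^6/1.3689 = 876628.

876600 mussels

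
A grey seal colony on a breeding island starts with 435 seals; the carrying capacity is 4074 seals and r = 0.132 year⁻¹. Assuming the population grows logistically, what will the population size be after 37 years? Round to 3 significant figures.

3830 seals

A = (K − N₀)/N₀ = (4074 − 435)/435 = 8.3655.
N(t) = K/(1 + A·e^(−rt)) = 4074/(1 + 8.3655×e^(−0.132×37)).
e^(−4.884) = 0.0075667; denominator = 1 + 8.3655×0.0075667 = 1.0633.
N = 4074/1.0633 = 3831.47.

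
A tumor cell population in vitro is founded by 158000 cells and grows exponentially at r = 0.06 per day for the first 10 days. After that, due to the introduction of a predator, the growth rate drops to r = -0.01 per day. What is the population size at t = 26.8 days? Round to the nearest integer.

243373 cells

Phase 1: N(10) = 158000·e^(0.06×10) = 158000·e^0.6 = 287895.
Phase 2 runs for 26.8 − 10 = 16.8 days at r = -0.01.
N(26.8) = 287895·e^(-0.01×16.8) = 287895·e^-0.168 = 243373.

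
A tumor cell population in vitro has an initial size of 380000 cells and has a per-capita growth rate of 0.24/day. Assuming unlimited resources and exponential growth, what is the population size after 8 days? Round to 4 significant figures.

2592000 cells

N(t) = N₀·e^(rt) = 380000 × e^(0.24×8) = 380000 × e^1.92.
e^1.92 ≈ 6.821, so N ≈ 380000 × 6.821 = 2.591964×10^6.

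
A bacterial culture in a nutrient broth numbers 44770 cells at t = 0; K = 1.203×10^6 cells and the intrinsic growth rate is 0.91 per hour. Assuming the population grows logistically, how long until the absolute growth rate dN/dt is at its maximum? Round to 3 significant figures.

3.57 hours

Logistic growth is fastest at N = K/2 = 601500.
A = (K − N₀)/N₀ = 25.871. Set K/(1 + A·e^(−rt)) = K/2 → A·e^(−rt) = 1.
e^(−0.91t) = 1/25.871 = 0.0386538, so t = ln(25.871)/0.91 = 3.2531/0.91 = 3.5748.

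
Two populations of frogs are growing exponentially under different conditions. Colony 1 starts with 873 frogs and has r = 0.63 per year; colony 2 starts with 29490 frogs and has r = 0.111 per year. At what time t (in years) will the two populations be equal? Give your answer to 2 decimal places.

6.78 years

Set 873·e^(0.63t) = 29490·e^(0.111t).
e^((0.63 − 0.111)t) = 29490/873 → e^(0.519·t) = 33.78.
0.519·t = ln(33.78) = 3.5199, so t = 3.5199/0.519 = 6.782.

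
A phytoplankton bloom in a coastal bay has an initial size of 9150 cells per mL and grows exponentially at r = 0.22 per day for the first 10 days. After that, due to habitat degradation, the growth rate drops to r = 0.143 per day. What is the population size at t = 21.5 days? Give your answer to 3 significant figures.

428000 cells per mL

Phase 1: N(10) = 9150·e^(0.22×10) = 9150·e^2.2 = 82578.9.
Phase 2 runs for 21.5 − 10 = 11.5 days at r = 0.143.
N(21.5) = 82578.9·e^(0.143×11.5) = 82578.9·e^1.644 = 427628.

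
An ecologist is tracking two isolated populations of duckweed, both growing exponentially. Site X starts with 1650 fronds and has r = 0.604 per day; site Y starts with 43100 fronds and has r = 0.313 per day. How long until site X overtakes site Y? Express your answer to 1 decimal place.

Set 1650·e^(0.604t) = 43100·e^(0.313t).
e^((0.604 − 0.313)t) = 43100/1650 → e^(0.291·t) = 26.121.
0.291·t = ln(26.121) = 3.2627, so t = 3.2627/0.291 = 11.212.

11.2 days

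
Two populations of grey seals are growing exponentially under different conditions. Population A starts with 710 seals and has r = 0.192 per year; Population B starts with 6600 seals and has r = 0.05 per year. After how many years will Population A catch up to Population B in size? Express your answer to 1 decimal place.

Set 710·e^(0.192t) = 6600·e^(0.05t).
e^((0.192 − 0.05)t) = 6600/710 → e^(0.142·t) = 9.2958.
0.142·t = ln(9.2958) = 2.2296, so t = 2.2296/0.142 = 15.701.

15.7 years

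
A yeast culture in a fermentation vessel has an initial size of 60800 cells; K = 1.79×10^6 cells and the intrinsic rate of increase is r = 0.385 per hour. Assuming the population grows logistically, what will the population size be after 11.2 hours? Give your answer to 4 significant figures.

1296000 cells

A = (K − N₀)/N₀ = (1.79×10^6 − 60800)/60800 = 28.441.
N(t) = K/(1 + A·e^(−rt)) = 1.79×10^6/(1 + 28.441×e^(−0.385×11.2)).
e^(−4.312) = 0.013407; denominator = 1 + 28.441×0.013407 = 1.3813.
N = 1.79×10^6/1.3813 = 1.295883×10^6.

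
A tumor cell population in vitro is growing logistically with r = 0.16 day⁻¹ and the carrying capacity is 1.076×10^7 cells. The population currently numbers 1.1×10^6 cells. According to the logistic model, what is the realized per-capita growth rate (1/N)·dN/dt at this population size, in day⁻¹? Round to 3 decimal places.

(1/N)·dN/dt = r(1 − N/K) = 0.16 × (1 − 1.1×10^6/1.076×10^7).
= 0.16 × 0.89777 = 0.14364.

0.144 per day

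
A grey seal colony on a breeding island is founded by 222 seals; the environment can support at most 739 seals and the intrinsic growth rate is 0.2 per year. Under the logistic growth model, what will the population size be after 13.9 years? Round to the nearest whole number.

A = (K − N₀)/N₀ = (739 − 222)/222 = 2.3288.
N(t) = K/(1 + A·e^(−rt)) = 739/(1 + 2.3288×e^(−0.2×13.9)).
e^(−2.78) = 0.062039; denominator = 1 + 2.3288×0.062039 = 1.1445.
N = 739/1.1445 = 645.71.

646 seals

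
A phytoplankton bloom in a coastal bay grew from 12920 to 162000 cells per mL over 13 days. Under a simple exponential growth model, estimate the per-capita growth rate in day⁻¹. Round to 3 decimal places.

From N(t) = N₀·e^(rt): e^(r·13) = 162000/12920 = 12.539.
r·13 = ln(12.539) = 2.5288, so r = 2.5288/13 = 0.19452.

0.195 per day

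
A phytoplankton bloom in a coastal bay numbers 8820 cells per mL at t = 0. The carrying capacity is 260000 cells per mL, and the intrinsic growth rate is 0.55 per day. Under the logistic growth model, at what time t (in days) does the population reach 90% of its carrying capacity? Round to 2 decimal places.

10.08 days

A = (K − N₀)/N₀ = (260000 − 8820)/8820 = 28.478.
Solve 260000/(1 + 28.478·e^(−0.55t)) = 234000: 1 + 28.478·e^(−0.55t) = 1.1111, so e^(−0.55t) = 0.00390158.
−0.55·t = ln(0.00390158) = -5.5464, so t = 5.5464/0.55 = 10.084.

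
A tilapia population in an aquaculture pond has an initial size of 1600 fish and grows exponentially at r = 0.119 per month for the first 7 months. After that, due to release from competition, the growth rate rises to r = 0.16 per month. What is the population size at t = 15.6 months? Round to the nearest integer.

Phase 1: N(7) = 1600·e^(0.119×7) = 1600·e^0.833 = 3680.33.
Phase 2 runs for 15.6 − 7 = 8.6 months at r = 0.16.
N(15.6) = 3680.33·e^(0.16×8.6) = 3680.33·e^1.376 = 14570.6.

14571 fish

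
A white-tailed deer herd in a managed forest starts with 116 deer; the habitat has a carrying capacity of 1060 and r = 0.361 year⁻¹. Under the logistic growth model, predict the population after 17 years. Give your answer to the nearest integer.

A = (K − N₀)/N₀ = (1060 − 116)/116 = 8.1379.
N(t) = K/(1 + A·e^(−rt)) = 1060/(1 + 8.1379×e^(−0.361×17)).
e^(−6.137) = 0.0021614; denominator = 1 + 8.1379×0.0021614 = 1.0176.
N = 1060/1.0176 = 1041.68.

1042 deer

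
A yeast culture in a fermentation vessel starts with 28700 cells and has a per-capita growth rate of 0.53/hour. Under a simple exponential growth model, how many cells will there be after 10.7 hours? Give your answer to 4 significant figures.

N(t) = N₀·e^(rt) = 28700 × e^(0.53×10.7) = 28700 × e^5.671.
e^5.671 ≈ 290.32, so N ≈ 28700 × 290.32 = 8.332319×10^6.

8332000 cells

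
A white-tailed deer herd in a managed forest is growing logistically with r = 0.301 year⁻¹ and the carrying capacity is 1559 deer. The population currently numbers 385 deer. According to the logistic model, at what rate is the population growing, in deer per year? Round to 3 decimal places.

dN/dt = rN(1 − N/K) = 0.301 × 385 × (1 − 385/1559).
1 − 385/1559 = 0.75305; dN/dt = 0.301 × 385 × 0.75305 = 87.267.

87.267 deer per year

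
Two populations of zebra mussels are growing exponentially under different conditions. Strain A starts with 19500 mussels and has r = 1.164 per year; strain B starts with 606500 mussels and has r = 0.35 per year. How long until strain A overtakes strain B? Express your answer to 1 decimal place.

4.2 years

Set 19500·e^(1.164t) = 606500·e^(0.35t).
e^((1.164 − 0.35)t) = 606500/19500 → e^(0.814·t) = 31.103.
0.814·t = ln(31.103) = 3.4373, so t = 3.4373/0.814 = 4.2227.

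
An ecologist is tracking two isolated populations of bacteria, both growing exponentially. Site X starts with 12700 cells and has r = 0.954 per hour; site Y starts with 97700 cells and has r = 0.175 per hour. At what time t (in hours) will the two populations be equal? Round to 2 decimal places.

Set 12700·e^(0.954t) = 97700·e^(0.175t).
e^((0.954 − 0.175)t) = 97700/12700 → e^(0.779·t) = 7.6929.
0.779·t = ln(7.6929) = 2.0403, so t = 2.0403/0.779 = 2.6191.

2.62 hours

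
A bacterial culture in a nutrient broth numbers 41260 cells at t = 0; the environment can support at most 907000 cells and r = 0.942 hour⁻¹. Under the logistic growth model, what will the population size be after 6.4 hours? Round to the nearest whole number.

A = (K − N₀)/N₀ = (907000 − 41260)/41260 = 20.983.
N(t) = K/(1 + A·e^(−rt)) = 907000/(1 + 20.983×e^(−0.942×6.4)).
e^(−6.029) = 0.0024084; denominator = 1 + 20.983×0.0024084 = 1.0505.
N = 907000/1.0505 = 863370.

863370 cells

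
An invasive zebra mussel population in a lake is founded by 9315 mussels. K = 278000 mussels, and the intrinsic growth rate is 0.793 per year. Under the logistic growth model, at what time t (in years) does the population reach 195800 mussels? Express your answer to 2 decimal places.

5.33 years

A = (K − N₀)/N₀ = (278000 − 9315)/9315 = 28.844.
Solve 278000/(1 + 28.844·e^(−0.793t)) = 195800: 1 + 28.844·e^(−0.793t) = 1.4198, so e^(−0.793t) = 0.0145545.
−0.793·t = ln(0.0145545) = -4.2299, so t = 4.2299/0.793 = 5.334.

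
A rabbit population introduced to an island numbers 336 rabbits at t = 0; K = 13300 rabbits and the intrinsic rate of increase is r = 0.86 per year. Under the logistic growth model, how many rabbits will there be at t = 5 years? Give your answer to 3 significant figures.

8730 rabbits

A = (K − N₀)/N₀ = (13300 − 336)/336 = 38.583.
N(t) = K/(1 + A·e^(−rt)) = 13300/(1 + 38.583×e^(−0.86×5)).
e^(−4.3) = 0.013569; denominator = 1 + 38.583×0.013569 = 1.5235.
N = 13300/1.5235 = 8729.78.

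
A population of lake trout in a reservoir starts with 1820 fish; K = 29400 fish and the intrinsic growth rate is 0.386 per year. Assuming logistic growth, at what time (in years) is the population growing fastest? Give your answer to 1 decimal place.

Logistic growth is fastest at N = K/2 = 14700.
A = (K − N₀)/N₀ = 15.154. Set K/(1 + A·e^(−rt)) = K/2 → A·e^(−rt) = 1.
e^(−0.386t) = 1/15.154 = 0.0659898, so t = ln(15.154)/0.386 = 2.7183/0.386 = 7.0421.

7.0 years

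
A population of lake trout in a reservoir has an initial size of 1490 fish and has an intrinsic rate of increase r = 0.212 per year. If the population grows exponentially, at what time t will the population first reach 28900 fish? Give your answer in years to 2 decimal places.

Set N₀·e^(rt) = 28900: e^(0.212·t) = 28900/1490 = 19.396.
0.212·t = ln(19.396) = 2.9651, so t = 2.9651/0.212 = 13.986.

13.99 years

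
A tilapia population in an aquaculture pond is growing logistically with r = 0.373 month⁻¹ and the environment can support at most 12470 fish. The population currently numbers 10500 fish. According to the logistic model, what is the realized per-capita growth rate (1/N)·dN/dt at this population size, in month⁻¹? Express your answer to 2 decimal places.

0.06 per month

(1/N)·dN/dt = r(1 − N/K) = 0.373 × (1 − 10500/12470).
= 0.373 × 0.15798 = 0.058926.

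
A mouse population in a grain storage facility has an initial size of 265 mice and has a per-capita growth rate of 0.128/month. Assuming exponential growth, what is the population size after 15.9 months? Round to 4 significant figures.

2028 mice

N(t) = N₀·e^(rt) = 265 × e^(0.128×15.9) = 265 × e^2.035.
e^2.035 ≈ 7.6538, so N ≈ 265 × 7.6538 = 2028.25.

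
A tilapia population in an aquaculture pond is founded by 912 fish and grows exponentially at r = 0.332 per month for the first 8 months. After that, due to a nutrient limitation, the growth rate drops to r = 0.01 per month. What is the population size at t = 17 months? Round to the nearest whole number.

Phase 1: N(8) = 912·e^(0.332×8) = 912·e^2.656 = 12986.2.
Phase 2 runs for 17 − 8 = 9 months at r = 0.01.
N(17) = 12986.2·e^(0.01×9) = 12986.2·e^0.09 = 14209.1.

14209 fish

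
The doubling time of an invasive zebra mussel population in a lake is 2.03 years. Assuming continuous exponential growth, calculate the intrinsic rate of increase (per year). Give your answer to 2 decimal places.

0.34 per year

r = ln(2)/t_d = 0.6931/2.03 = 0.34145.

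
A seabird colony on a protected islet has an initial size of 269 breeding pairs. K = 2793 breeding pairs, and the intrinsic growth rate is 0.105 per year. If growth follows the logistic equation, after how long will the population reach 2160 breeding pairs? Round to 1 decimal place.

A = (K − N₀)/N₀ = (2793 − 269)/269 = 9.3829.
Solve 2793/(1 + 9.3829·e^(−0.105t)) = 2160: 1 + 9.3829·e^(−0.105t) = 1.2931, so e^(−0.105t) = 0.0312329.
−0.105·t = ln(0.0312329) = -3.4663, so t = 3.4663/0.105 = 33.012.

33.0 years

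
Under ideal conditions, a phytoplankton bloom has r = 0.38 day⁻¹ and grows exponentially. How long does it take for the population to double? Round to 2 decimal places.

1.82 days

Doubling time t_d = ln(2)/r = 0.6931/0.38 = 1.8241.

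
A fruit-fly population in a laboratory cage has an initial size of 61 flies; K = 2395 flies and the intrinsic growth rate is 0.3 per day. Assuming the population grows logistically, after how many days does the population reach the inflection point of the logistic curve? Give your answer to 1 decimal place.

12.1 days

Logistic growth is fastest at N = K/2 = 1197.5.
A = (K − N₀)/N₀ = 38.262. Set K/(1 + A·e^(−rt)) = K/2 → A·e^(−rt) = 1.
e^(−0.3t) = 1/38.262 = 0.0261354, so t = ln(38.262)/0.3 = 3.6445/0.3 = 12.148.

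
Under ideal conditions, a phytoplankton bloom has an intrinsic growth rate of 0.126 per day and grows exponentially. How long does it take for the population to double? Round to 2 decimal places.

Doubling time t_d = ln(2)/r = 0.6931/0.126 = 5.5012.

5.50 days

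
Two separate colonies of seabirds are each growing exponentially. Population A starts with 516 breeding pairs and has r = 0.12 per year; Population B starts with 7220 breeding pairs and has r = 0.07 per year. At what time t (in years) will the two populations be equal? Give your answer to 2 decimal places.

52.77 years

Set 516·e^(0.12t) = 7220·e^(0.07t).
e^((0.12 − 0.07)t) = 7220/516 → e^(0.05·t) = 13.992.
0.05·t = ln(13.992) = 2.6385, so t = 2.6385/0.05 = 52.77.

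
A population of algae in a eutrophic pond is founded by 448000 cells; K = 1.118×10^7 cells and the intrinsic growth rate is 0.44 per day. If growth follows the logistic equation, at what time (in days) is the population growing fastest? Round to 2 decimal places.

Logistic growth is fastest at N = K/2 = 5.59×10^6.
A = (K − N₀)/N₀ = 23.955. Set K/(1 + A·e^(−rt)) = K/2 → A·e^(−rt) = 1.
e^(−0.44t) = 1/23.955 = 0.0417443, so t = ln(23.955)/0.44 = 3.1762/0.44 = 7.2186.

7.22 days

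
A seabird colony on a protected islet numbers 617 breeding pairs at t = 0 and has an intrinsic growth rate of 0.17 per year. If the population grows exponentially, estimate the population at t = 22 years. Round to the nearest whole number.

25974 breeding pairs

N(t) = N₀·e^(rt) = 617 × e^(0.17×22) = 617 × e^3.74.
e^3.74 ≈ 42.098, so N ≈ 617 × 42.098 = 25974.5.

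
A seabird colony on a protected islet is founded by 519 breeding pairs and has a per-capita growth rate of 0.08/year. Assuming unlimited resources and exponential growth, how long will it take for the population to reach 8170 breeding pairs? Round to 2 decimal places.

34.45 years

Set N₀·e^(rt) = 8170: e^(0.08·t) = 8170/519 = 15.742.
0.08·t = ln(15.742) = 2.7563, so t = 2.7563/0.08 = 34.454.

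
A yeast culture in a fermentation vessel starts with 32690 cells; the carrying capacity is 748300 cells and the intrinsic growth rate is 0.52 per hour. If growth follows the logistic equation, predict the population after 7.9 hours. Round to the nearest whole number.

550262 cells

A = (K − N₀)/N₀ = (748300 − 32690)/32690 = 21.891.
N(t) = K/(1 + A·e^(−rt)) = 748300/(1 + 21.891×e^(−0.52×7.9)).
e^(−4.108) = 0.016441; denominator = 1 + 21.891×0.016441 = 1.3599.
N = 748300/1.3599 = 550262.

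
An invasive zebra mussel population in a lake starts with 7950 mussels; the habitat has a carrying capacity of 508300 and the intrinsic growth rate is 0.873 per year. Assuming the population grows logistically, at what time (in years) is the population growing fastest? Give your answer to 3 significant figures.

4.74 years

Logistic growth is fastest at N = K/2 = 254150.
A = (K − N₀)/N₀ = 62.937. Set K/(1 + A·e^(−rt)) = K/2 → A·e^(−rt) = 1.
e^(−0.873t) = 1/62.937 = 0.0158889, so t = ln(62.937)/0.873 = 4.1421/0.873 = 4.7447.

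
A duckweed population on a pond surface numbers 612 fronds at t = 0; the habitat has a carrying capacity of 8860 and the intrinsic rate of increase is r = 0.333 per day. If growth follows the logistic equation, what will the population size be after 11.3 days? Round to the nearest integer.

A = (K − N₀)/N₀ = (8860 − 612)/612 = 13.477.
N(t) = K/(1 + A·e^(−rt)) = 8860/(1 + 13.477×e^(−0.333×11.3)).
e^(−3.763) = 0.023216; denominator = 1 + 13.477×0.023216 = 1.3129.
N = 8860/1.3129 = 6748.48.

6748 fronds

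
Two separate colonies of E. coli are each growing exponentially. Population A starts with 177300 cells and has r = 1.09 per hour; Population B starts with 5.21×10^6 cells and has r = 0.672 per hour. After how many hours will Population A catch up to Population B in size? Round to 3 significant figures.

8.09 hours

Set 177300·e^(1.09t) = 5.21×10^6·e^(0.672t).
e^((1.09 − 0.672)t) = 5.21×10^6/177300 → e^(0.418·t) = 29.385.
0.418·t = ln(29.385) = 3.3805, so t = 3.3805/0.418 = 8.0873.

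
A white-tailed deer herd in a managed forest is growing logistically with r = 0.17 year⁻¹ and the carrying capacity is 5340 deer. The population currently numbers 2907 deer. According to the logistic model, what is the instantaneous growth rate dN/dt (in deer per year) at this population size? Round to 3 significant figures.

dN/dt = rN(1 − N/K) = 0.17 × 2907 × (1 − 2907/5340).
1 − 2907/5340 = 0.45562; dN/dt = 0.17 × 2907 × 0.45562 = 225.16.

225 deer per year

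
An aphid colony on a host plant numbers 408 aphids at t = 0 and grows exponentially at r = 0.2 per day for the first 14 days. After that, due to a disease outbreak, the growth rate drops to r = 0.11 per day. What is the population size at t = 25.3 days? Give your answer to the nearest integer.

23255 aphids

Phase 1: N(14) = 408·e^(0.2×14) = 408·e^2.8 = 6709.42.
Phase 2 runs for 25.3 − 14 = 11.3 days at r = 0.11.
N(25.3) = 6709.42·e^(0.11×11.3) = 6709.42·e^1.243 = 23254.8.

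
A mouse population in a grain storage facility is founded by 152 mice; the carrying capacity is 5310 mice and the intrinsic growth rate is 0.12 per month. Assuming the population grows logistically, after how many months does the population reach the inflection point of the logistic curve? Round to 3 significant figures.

29.4 months

Logistic growth is fastest at N = K/2 = 2655.
A = (K − N₀)/N₀ = 33.934. Set K/(1 + A·e^(−rt)) = K/2 → A·e^(−rt) = 1.
e^(−0.12t) = 1/33.934 = 0.0294688, so t = ln(33.934)/0.12 = 3.5244/0.12 = 29.37.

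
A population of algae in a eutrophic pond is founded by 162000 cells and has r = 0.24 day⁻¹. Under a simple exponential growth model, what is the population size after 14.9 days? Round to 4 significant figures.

5788000 cells

N(t) = N₀·e^(rt) = 162000 × e^(0.24×14.9) = 162000 × e^3.576.
e^3.576 ≈ 35.73, so N ≈ 162000 × 35.73 = 5.788314×10^6.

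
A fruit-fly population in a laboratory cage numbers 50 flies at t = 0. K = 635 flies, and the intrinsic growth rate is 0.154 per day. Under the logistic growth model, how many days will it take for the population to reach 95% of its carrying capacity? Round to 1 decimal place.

A = (K − N₀)/N₀ = (635 − 50)/50 = 11.7.
Solve 635/(1 + 11.7·e^(−0.154t)) = 603.25: 1 + 11.7·e^(−0.154t) = 1.0526, so e^(−0.154t) = 0.00449843.
−0.154·t = ln(0.00449843) = -5.404, so t = 5.404/0.154 = 35.091.

35.1 days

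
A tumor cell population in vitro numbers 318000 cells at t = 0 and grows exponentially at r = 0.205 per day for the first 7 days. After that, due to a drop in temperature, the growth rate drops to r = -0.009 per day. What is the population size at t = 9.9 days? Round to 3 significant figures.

1300000 cells

Phase 1: N(7) = 318000·e^(0.205×7) = 318000·e^1.435 = 1.335487×10^6.
Phase 2 runs for 9.9 − 7 = 2.9 days at r = -0.009.
N(9.9) = 1.335487×10^6·e^(-0.009×2.9) = 1.335487×10^6·e^-0.0261 = 1.301082×10^6.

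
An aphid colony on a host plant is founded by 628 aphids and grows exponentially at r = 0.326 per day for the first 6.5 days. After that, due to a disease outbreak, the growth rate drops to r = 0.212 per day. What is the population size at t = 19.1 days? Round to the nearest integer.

Phase 1: N(6.5) = 628·e^(0.326×6.5) = 628·e^2.119 = 5226.73.
Phase 2 runs for 19.1 − 6.5 = 12.6 days at r = 0.212.
N(19.1) = 5226.73·e^(0.212×12.6) = 5226.73·e^2.671 = 75564.4.

75564 aphids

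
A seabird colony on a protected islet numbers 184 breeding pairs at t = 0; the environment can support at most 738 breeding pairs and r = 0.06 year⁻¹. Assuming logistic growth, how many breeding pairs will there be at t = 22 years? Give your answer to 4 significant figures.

409.0 breeding pairs

A = (K − N₀)/N₀ = (738 − 184)/184 = 3.0109.
N(t) = K/(1 + A·e^(−rt)) = 738/(1 + 3.0109×e^(−0.06×22)).
e^(−1.32) = 0.26714; denominator = 1 + 3.0109×0.26714 = 1.8043.
N = 738/1.8043 = 409.021.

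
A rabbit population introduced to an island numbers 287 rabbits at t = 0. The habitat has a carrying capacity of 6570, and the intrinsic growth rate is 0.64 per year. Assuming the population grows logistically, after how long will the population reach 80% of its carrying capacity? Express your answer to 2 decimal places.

A = (K − N₀)/N₀ = (6570 − 287)/287 = 21.892.
Solve 6570/(1 + 21.892·e^(−0.64t)) = 5256: 1 + 21.892·e^(−0.64t) = 1.25, so e^(−0.64t) = 0.0114197.
−0.64·t = ln(0.0114197) = -4.4724, so t = 4.4724/0.64 = 6.9881.

6.99 years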